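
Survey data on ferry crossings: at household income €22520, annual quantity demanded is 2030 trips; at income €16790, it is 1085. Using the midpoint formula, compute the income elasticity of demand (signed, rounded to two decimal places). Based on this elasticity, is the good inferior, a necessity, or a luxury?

2.08; luxury

%ΔQ = (1085 − 2030)/[( 2030 + 1085)/2] = -945/1557.5 = -0.606741…
%ΔIncome = (16790 − 22520)/[( 22520 + 16790)/2] = -5730/19655 = -0.291528…
E_income = (-945/1557.5) / (-5730/19655) = 2.0812…
E_income > 1 ⇒ normal good, luxury.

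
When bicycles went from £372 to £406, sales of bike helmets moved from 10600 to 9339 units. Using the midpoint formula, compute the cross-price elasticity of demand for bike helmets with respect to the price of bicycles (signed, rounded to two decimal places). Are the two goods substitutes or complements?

%ΔQ_{bike helmets} = (9339 − 10600)/avg = -1261/9969.5 = -0.126485…
%ΔP_{bicycles} = (406 − 372)/avg = 34/389 = 0.087403…
E_cross = (-1261/9969.5) / (34/389) = -1.4471…
E_cross < 0 ⇒ the goods are complements.

-1.45; complements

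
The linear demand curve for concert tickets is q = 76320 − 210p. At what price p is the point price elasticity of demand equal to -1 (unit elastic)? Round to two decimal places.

Ed = −210p/(76320 − 210p). Set this equal to -1:
210p = 1·(76320 − 210p) ⇒ 210p(1 + 1) = 1·76320
p = 1·76320 / (210·2) = 181.7142…

181.71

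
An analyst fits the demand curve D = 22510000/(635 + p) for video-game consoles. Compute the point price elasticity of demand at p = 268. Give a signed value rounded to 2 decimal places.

dD/dp = −22510000/(635 + p)² = -27.6058. At p = 268, D = 24928.
Ed = (dD/dp)·(p/D) = (-27.6058) × (268/24928) = -0.2967…

-0.30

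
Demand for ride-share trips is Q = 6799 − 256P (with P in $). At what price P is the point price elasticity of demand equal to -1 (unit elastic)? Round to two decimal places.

Ed = −256P/(6799 − 256P). Set this equal to -1:
256P = 1·(6799 − 256P) ⇒ 256P(1 + 1) = 1·6799
P = 1·6799 / (256·2) = 13.2792…

13.28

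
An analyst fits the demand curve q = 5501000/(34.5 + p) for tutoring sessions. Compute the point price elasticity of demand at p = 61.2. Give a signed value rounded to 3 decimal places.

-0.639

dq/dp = −5501000/(34.5 + p)² = -600.645. At p = 61.2, q = 57481.7.
Ed = (dq/dp)·(p/q) = (-600.645) × (61.2/57481.7) = -0.63949…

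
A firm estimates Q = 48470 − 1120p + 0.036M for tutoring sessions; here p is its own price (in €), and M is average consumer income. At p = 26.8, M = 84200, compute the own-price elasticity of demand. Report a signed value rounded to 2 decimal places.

-1.40

At the given values, Q = 48470 − 1120(26.8) + 0.036(84200) = 21485.2.
∂Q/∂p = −1120.
E = (-1120) × (26.8/21485.2) = -1.3970…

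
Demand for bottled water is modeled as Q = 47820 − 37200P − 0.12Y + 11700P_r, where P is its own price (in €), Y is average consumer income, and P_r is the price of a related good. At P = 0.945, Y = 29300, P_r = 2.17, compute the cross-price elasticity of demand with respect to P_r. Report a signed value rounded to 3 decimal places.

At the given values, Q = 47820 − 37200(0.945) − 0.12(29300) + 11700(2.17) = 34539.
∂Q/∂P_r = 11700.
E = (11700) × (2.17/34539) = 0.73508…

0.735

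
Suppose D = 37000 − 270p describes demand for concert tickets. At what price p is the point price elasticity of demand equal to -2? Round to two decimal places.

Ed = −270p/(37000 − 270p). Set this equal to -2:
270p = 2·(37000 − 270p) ⇒ 270p(1 + 2) = 2·37000
p = 2·37000 / (270·3) = 91.3580…

91.36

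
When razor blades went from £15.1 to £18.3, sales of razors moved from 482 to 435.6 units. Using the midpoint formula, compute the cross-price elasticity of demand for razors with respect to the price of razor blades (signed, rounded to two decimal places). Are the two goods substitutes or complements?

-0.53; complements

%ΔQ_{razors} = (435.6 − 482)/avg = -46.4/458.8 = -0.101133…
%ΔP_{razor blades} = (18.3 − 15.1)/avg = 3.2/16.7 = 0.191616…
E_cross = (-46.4/458.8) / (3.2/16.7) = -0.5277…
E_cross < 0 ⇒ the goods are complements.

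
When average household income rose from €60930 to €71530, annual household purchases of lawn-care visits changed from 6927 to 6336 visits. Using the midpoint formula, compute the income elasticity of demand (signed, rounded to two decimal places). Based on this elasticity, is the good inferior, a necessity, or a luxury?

-0.56; inferior

%ΔQ = (6336 − 6927)/[( 6927 + 6336)/2] = -591/6631.5 = -0.089120…
%ΔIncome = (71530 − 60930)/[( 60930 + 71530)/2] = 10600/66230 = 0.160048…
E_income = (-591/6631.5) / (10600/66230) = -0.5568…
E_income < 0 ⇒ inferior good.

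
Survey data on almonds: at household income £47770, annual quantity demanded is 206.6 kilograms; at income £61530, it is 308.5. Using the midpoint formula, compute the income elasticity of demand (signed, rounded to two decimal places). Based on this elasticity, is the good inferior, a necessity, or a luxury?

1.57; luxury

%ΔQ = (308.5 − 206.6)/[( 206.6 + 308.5)/2] = 101.9/257.55 = 0.395651…
%ΔIncome = (61530 − 47770)/[( 47770 + 61530)/2] = 13760/54650 = 0.251784…
E_income = (101.9/257.55) / (13760/54650) = 1.5713…
E_income > 1 ⇒ normal good, luxury.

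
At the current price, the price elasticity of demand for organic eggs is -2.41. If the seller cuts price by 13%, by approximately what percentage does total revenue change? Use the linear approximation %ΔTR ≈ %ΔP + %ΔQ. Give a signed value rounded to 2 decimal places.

+18.33%

%ΔQ ≈ Ed × %ΔP = (-2.41) × (-13%) = +31.3300%
%ΔTR ≈ %ΔP + %ΔQ = (-13%) + (+31.3300%) = +18.3300%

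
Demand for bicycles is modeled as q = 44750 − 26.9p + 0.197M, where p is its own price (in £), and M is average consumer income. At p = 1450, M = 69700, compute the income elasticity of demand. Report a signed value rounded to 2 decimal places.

At the given values, q = 44750 − 26.9(1450) + 0.197(69700) = 19475.9.
∂q/∂M = 0.197.
E = (0.197) × (69700/19475.9) = 0.7050…

0.71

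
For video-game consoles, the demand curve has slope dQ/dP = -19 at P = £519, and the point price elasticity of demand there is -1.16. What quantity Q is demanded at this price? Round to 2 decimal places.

Ed = (dQ/dP)·(P/Q) ⇒ Q = (dQ/dP)·P/Ed = (-19)·519/(-1.16) = 8500.8620…

8500.86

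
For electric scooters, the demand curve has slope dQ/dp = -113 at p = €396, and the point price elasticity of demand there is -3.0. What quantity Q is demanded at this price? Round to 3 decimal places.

Ed = (dQ/dp)·(p/Q) ⇒ Q = (dQ/dp)·p/Ed = (-113)·396/(-3.0) = 14916

14916.000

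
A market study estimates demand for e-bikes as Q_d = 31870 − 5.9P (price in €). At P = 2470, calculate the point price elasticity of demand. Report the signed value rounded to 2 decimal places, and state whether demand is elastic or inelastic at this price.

dQ_d/dP = −5.9. At P = 2470, Q_d = 31870 − 5.9(2470) = 17297.
Ed = (dQ_d/dP)·(P/Q_d) = −5.9 × (2470/17297) = -0.8425…
|Ed| = 0.84 < 1, so demand is inelastic.

-0.84; inelastic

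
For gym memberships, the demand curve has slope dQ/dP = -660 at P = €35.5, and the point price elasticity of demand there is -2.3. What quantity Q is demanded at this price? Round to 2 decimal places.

Ed = (dQ/dP)·(P/Q) ⇒ Q = (dQ/dP)·P/Ed = (-660)·35.5/(-2.3) = 10186.9565…

10186.96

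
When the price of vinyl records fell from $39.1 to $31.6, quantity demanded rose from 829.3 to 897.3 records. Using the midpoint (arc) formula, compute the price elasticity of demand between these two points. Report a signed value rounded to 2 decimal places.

-0.37

%ΔQ = (897.3 − 829.3) / [(829.3 + 897.3)/2] = 68/863.3 = 0.078767…
%ΔP = (31.6 − 39.1) / [(39.1 + 31.6)/2] = -7.5/35.35 = -0.212164…
Arc Ed = %ΔQ / %ΔP = (68/863.3) / (-7.5/35.35) = -0.3712…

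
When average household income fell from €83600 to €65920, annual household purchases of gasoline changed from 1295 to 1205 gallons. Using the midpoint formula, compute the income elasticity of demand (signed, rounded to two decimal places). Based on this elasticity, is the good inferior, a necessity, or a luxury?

0.30; necessity

%ΔQ = (1205 − 1295)/[( 1295 + 1205)/2] = -90/1250 = -0.072
%ΔIncome = (65920 − 83600)/[( 83600 + 65920)/2] = -17680/74760 = -0.236490…
E_income = (-90/1250) / (-17680/74760) = 0.3044…
0 < E_income < 1 ⇒ normal good, necessity.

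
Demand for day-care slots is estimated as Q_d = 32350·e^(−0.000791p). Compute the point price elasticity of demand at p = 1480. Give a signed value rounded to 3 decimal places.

-1.171

dQ_d/dp = −0.000791·Q_d = -7.93653. At p = 1480, Q_d = 10033.5.
Ed = (dQ_d/dp)·(p/Q_d) = (-7.93653) × (1480/10033.5) = -1.17068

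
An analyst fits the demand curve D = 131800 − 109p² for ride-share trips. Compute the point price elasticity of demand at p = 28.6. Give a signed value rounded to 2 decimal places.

-4.18

dD/dp = −2·109·p = -6234.8. At p = 28.6, D = 42642.36.
Ed = (dD/dp)·(p/D) = (-6234.8) × (28.6/42642.36) = -4.1816…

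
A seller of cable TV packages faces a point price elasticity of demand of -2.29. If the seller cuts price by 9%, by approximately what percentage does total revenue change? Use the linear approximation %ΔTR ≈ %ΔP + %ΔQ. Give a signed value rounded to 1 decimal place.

+11.6%

%ΔQ ≈ Ed × %ΔP = (-2.29) × (-9%) = +20.6100%
%ΔTR ≈ %ΔP + %ΔQ = (-9%) + (+20.6100%) = +11.6100%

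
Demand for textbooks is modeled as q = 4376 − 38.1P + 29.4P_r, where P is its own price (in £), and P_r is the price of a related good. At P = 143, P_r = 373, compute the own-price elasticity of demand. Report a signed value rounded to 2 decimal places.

At the given values, q = 4376 − 38.1(143) + 29.4(373) = 9893.9.
∂q/∂P = −38.1.
E = (-38.1) × (143/9893.9) = -0.5506…

-0.55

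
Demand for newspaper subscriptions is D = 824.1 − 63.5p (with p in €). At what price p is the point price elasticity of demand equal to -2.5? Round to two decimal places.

9.27

Ed = −63.5p/(824.1 − 63.5p). Set this equal to -2.5:
63.5p = 2.5·(824.1 − 63.5p) ⇒ 63.5p(1 + 2.5) = 2.5·824.1
p = 2.5·824.1 / (63.5·3.5) = 9.2699…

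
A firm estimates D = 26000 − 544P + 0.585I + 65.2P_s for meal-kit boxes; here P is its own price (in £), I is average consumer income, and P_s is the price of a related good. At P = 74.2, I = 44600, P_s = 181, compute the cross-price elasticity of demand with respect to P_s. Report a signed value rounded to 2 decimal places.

At the given values, D = 26000 − 544(74.2) + 0.585(44600) + 65.2(181) = 23527.4.
∂D/∂P_s = 65.2.
E = (65.2) × (181/23527.4) = 0.5015…

0.50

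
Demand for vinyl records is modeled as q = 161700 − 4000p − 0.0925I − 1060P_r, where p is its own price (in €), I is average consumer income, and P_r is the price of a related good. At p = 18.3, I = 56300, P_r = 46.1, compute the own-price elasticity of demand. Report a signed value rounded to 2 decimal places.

-2.13

At the given values, q = 161700 − 4000(18.3) − 0.0925(56300) − 1060(46.1) = 34426.25.
∂q/∂p = −4000.
E = (-4000) × (18.3/34426.25) = -2.1262…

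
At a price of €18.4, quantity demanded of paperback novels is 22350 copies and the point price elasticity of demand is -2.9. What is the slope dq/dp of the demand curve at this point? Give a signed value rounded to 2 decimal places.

Ed = (dq/dp)·(p/q) ⇒ dq/dp = Ed·q/p = (-2.9)·22350/18.4 = -3522.5543…

-3522.55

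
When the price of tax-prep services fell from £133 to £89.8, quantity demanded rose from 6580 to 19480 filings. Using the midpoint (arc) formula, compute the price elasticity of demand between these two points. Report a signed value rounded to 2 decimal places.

%ΔQ = (19480 − 6580) / [(6580 + 19480)/2] = 12900/13030 = 0.990023…
%ΔP = (89.8 − 133) / [(133 + 89.8)/2] = -43.2/111.4 = -0.387791…
Arc Ed = %ΔQ / %ΔP = (12900/13030) / (-43.2/111.4) = -2.5529…

-2.55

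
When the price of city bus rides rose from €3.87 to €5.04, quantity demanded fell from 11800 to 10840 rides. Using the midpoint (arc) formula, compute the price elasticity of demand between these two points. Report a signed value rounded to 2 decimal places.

-0.32

%ΔQ = (10840 − 11800) / [(11800 + 10840)/2] = -960/11320 = -0.084805…
%ΔP = (5.04 − 3.87) / [(3.87 + 5.04)/2] = 1.17/4.455 = 0.262626…
Arc Ed = %ΔQ / %ΔP = (-960/11320) / (1.17/4.455) = -0.3229…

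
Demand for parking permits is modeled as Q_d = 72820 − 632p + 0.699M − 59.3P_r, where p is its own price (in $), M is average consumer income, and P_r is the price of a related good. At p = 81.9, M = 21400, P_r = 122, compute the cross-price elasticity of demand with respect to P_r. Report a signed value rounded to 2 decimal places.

At the given values, Q_d = 72820 − 632(81.9) + 0.699(21400) − 59.3(122) = 28783.2.
∂Q_d/∂P_r = -59.3.
E = (-59.3) × (122/28783.2) = -0.2513…

-0.25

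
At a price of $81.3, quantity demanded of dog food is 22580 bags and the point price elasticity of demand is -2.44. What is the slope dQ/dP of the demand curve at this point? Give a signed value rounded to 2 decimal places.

-677.68

Ed = (dQ/dP)·(P/Q) ⇒ dQ/dP = Ed·Q/P = (-2.44)·22580/81.3 = -677.6777…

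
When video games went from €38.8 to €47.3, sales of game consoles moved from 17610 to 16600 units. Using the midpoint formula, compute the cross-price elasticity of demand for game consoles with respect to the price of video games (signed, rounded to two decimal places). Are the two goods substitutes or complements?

%ΔQ_{game consoles} = (16600 − 17610)/avg = -1010/17105 = -0.059047…
%ΔP_{video games} = (47.3 − 38.8)/avg = 8.5/43.05 = 0.197444…
E_cross = (-1010/17105) / (8.5/43.05) = -0.2990…
E_cross < 0 ⇒ the goods are complements.

-0.30; complements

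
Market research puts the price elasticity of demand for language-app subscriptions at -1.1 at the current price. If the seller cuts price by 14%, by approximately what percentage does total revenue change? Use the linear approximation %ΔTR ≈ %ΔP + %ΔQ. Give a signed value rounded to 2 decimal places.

+1.40%

%ΔQ ≈ Ed × %ΔP = (-1.1) × (-14%) = +15.4000%
%ΔTR ≈ %ΔP + %ΔQ = (-14%) + (+15.4000%) = +1.4000%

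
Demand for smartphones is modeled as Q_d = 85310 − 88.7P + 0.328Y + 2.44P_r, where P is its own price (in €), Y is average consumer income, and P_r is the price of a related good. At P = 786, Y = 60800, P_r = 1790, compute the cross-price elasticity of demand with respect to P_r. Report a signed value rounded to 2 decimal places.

0.11

At the given values, Q_d = 85310 − 88.7(786) + 0.328(60800) + 2.44(1790) = 39901.8.
∂Q_d/∂P_r = 2.44.
E = (2.44) × (1790/39901.8) = 0.1094…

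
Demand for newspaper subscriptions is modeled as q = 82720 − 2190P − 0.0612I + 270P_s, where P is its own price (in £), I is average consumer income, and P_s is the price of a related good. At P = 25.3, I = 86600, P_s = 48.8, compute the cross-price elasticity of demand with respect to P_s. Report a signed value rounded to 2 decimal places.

At the given values, q = 82720 − 2190(25.3) − 0.0612(86600) + 270(48.8) = 35189.08.
∂q/∂P_s = 270.
E = (270) × (48.8/35189.08) = 0.3744…

0.37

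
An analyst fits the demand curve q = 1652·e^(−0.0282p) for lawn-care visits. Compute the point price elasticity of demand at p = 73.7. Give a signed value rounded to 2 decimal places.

-2.08

dq/dp = −0.0282·q = -5.82972. At p = 73.7, q = 206.728.
Ed = (dq/dp)·(p/q) = (-5.82972) × (73.7/206.728) = -2.0783…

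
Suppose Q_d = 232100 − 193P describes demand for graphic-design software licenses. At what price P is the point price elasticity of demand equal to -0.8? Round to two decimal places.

Ed = −193P/(232100 − 193P). Set this equal to -0.8:
193P = 0.8·(232100 − 193P) ⇒ 193P(1 + 0.8) = 0.8·232100
P = 0.8·232100 / (193·1.8) = 534.4847…

534.48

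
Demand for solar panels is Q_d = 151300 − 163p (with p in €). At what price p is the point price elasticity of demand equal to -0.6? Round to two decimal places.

348.08

Ed = −163p/(151300 − 163p). Set this equal to -0.6:
163p = 0.6·(151300 − 163p) ⇒ 163p(1 + 0.6) = 0.6·151300
p = 0.6·151300 / (163·1.6) = 348.0828…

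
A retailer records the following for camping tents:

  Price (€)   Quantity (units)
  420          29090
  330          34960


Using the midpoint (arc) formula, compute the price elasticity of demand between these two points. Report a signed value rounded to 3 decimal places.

%ΔQ = (34960 − 29090) / [(29090 + 34960)/2] = 5870/32025 = 0.183294…
%ΔP = (330 − 420) / [(420 + 330)/2] = -90/375 = -0.24
Arc Ed = %ΔQ / %ΔP = (5870/32025) / (-90/375) = -0.76372…

-0.764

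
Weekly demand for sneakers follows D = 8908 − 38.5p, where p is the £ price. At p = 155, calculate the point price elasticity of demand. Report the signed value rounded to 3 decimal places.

-2.029

dD/dp = −38.5. At p = 155, D = 8908 − 38.5(155) = 2940.5.
Ed = (dD/dp)·(p/D) = −38.5 × (155/2940.5) = -2.02941…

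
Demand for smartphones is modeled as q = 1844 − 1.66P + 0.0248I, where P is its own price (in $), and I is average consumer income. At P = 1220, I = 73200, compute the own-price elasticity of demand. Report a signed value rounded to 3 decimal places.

-1.239

At the given values, q = 1844 − 1.66(1220) + 0.0248(73200) = 1634.16.
∂q/∂P = −1.66.
E = (-1.66) × (1220/1634.16) = -1.23929…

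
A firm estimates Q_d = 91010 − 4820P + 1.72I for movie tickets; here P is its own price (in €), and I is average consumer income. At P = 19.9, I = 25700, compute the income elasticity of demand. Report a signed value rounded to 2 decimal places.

At the given values, Q_d = 91010 − 4820(19.9) + 1.72(25700) = 39296.
∂Q_d/∂I = 1.72.
E = (1.72) × (25700/39296) = 1.1248…

1.12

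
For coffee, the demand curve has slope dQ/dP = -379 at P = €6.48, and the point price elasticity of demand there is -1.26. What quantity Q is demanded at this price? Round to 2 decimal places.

Ed = (dQ/dP)·(P/Q) ⇒ Q = (dQ/dP)·P/Ed = (-379)·6.48/(-1.26) = 1949.1428…

1949.14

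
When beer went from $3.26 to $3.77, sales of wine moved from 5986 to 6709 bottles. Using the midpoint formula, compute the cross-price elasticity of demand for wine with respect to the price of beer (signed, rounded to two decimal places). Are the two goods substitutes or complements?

0.79; substitutes

%ΔQ_{wine} = (6709 − 5986)/avg = 723/6347.5 = 0.113903…
%ΔP_{beer} = (3.77 − 3.26)/avg = 0.51/3.515 = 0.145092…
E_cross = (723/6347.5) / (0.51/3.515) = 0.7850…
E_cross > 0 ⇒ the goods are substitutes.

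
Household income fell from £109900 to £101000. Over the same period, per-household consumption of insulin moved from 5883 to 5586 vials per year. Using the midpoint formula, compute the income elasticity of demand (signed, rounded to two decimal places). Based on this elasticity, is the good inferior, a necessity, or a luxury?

0.61; necessity

%ΔQ = (5586 − 5883)/[( 5883 + 5586)/2] = -297/5734.5 = -0.051791…
%ΔIncome = (101000 − 109900)/[( 109900 + 101000)/2] = -8900/105450 = -0.084400…
E_income = (-297/5734.5) / (-8900/105450) = 0.6136…
0 < E_income < 1 ⇒ normal good, necessity.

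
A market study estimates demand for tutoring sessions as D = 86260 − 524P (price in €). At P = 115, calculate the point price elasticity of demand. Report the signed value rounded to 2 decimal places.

dD/dP = −524. At P = 115, D = 86260 − 524(115) = 26000.
Ed = (dD/dP)·(P/D) = −524 × (115/26000) = -2.3176…

-2.32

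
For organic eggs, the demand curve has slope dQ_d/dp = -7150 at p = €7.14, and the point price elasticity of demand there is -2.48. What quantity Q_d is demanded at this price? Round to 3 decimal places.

Ed = (dQ_d/dp)·(p/Q_d) ⇒ Q_d = (dQ_d/dp)·p/Ed = (-7150)·7.14/(-2.48) = 20585.08064…

20585.081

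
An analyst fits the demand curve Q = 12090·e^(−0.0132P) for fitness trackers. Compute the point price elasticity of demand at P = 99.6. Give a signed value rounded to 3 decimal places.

-1.315

dQ/dP = −0.0132·Q = -42.8573. At P = 99.6, Q = 3246.76.
Ed = (dQ/dP)·(P/Q) = (-42.8573) × (99.6/3246.76) = -1.31472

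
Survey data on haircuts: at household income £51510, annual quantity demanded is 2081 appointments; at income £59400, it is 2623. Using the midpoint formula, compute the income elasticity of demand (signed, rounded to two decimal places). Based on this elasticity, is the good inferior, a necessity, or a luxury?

1.62; luxury

%ΔQ = (2623 − 2081)/[( 2081 + 2623)/2] = 542/2352 = 0.230442…
%ΔIncome = (59400 − 51510)/[( 51510 + 59400)/2] = 7890/55455 = 0.142277…
E_income = (542/2352) / (7890/55455) = 1.6196…
E_income > 1 ⇒ normal good, luxury.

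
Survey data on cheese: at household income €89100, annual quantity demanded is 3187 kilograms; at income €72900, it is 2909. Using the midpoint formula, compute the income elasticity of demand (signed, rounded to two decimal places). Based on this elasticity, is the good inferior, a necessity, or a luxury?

0.46; necessity

%ΔQ = (2909 − 3187)/[( 3187 + 2909)/2] = -278/3048 = -0.091207…
%ΔIncome = (72900 − 89100)/[( 89100 + 72900)/2] = -16200/81000 = -0.2
E_income = (-278/3048) / (-16200/81000) = 0.4560…
0 < E_income < 1 ⇒ normal good, necessity.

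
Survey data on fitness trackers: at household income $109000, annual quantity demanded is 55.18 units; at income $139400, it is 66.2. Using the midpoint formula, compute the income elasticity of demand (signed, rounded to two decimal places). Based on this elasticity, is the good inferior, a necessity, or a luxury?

0.74; necessity

%ΔQ = (66.2 − 55.18)/[( 55.18 + 66.2)/2] = 11.02/60.69 = 0.181578…
%ΔIncome = (139400 − 109000)/[( 109000 + 139400)/2] = 30400/124200 = 0.244766…
E_income = (11.02/60.69) / (30400/124200) = 0.7418…
0 < E_income < 1 ⇒ normal good, necessity.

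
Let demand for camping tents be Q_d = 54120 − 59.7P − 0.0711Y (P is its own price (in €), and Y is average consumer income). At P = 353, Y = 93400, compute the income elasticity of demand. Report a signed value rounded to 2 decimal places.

-0.25

At the given values, Q_d = 54120 − 59.7(353) − 0.0711(93400) = 26405.16.
∂Q_d/∂Y = -0.0711.
E = (-0.0711) × (93400/26405.16) = -0.2514…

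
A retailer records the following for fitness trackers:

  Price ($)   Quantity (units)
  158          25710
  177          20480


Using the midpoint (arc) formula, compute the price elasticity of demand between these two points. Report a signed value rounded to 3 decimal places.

-1.996

%ΔQ = (20480 − 25710) / [(25710 + 20480)/2] = -5230/23095 = -0.226455…
%ΔP = (177 − 158) / [(158 + 177)/2] = 19/167.5 = 0.113432…
Arc Ed = %ΔQ / %ΔP = (-5230/23095) / (19/167.5) = -1.99638…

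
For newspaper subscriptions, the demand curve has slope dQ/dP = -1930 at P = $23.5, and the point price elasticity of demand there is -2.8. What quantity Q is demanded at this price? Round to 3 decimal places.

16198.214

Ed = (dQ/dP)·(P/Q) ⇒ Q = (dQ/dP)·P/Ed = (-1930)·23.5/(-2.8) = 16198.21428…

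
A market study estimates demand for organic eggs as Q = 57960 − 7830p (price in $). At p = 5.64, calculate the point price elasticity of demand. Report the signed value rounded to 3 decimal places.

-3.200

dQ/dp = −7830. At p = 5.64, Q = 57960 − 7830(5.64) = 13798.8.
Ed = (dQ/dp)·(p/Q) = −7830 × (5.64/13798.8) = -3.20036…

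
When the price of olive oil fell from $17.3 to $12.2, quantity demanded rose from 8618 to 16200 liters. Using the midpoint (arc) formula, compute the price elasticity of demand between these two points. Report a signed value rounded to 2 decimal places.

%ΔQ = (16200 − 8618) / [(8618 + 16200)/2] = 7582/12409 = 0.611008…
%ΔP = (12.2 − 17.3) / [(17.3 + 12.2)/2] = -5.1/14.75 = -0.345762…
Arc Ed = %ΔQ / %ΔP = (7582/12409) / (-5.1/14.75) = -1.7671…

-1.77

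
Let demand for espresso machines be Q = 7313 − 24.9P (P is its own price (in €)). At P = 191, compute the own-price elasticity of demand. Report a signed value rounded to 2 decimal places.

-1.86

At the given values, Q = 7313 − 24.9(191) = 2557.1.
∂Q/∂P = −24.9.
E = (-24.9) × (191/2557.1) = -1.8598…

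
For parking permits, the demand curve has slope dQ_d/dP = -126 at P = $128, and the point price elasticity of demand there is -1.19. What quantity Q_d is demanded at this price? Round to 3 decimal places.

13552.941

Ed = (dQ_d/dP)·(P/Q_d) ⇒ Q_d = (dQ_d/dP)·P/Ed = (-126)·128/(-1.19) = 13552.94117…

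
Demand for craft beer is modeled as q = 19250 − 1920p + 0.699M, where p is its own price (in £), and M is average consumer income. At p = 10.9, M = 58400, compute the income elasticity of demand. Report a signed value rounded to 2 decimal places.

At the given values, q = 19250 − 1920(10.9) + 0.699(58400) = 39143.6.
∂q/∂M = 0.699.
E = (0.699) × (58400/39143.6) = 1.0428…

1.04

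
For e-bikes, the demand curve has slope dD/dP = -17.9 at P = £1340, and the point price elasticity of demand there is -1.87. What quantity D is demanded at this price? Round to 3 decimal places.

Ed = (dD/dP)·(P/D) ⇒ D = (dD/dP)·P/Ed = (-17.9)·1340/(-1.87) = 12826.73796…

12826.738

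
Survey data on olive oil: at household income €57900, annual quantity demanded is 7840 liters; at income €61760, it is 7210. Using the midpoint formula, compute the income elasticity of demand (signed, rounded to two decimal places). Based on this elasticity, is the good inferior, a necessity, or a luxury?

-1.30; inferior

%ΔQ = (7210 − 7840)/[( 7840 + 7210)/2] = -630/7525 = -0.083720…
%ΔIncome = (61760 − 57900)/[( 57900 + 61760)/2] = 3860/59830 = 0.064516…
E_income = (-630/7525) / (3860/59830) = -1.2976…
E_income < 0 ⇒ inferior good.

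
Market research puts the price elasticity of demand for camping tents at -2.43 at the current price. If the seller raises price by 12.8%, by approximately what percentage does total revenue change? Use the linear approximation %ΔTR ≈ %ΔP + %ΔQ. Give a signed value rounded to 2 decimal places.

-18.30%

%ΔQ ≈ Ed × %ΔP = (-2.43) × (+12.8%) = -31.1040%
%ΔTR ≈ %ΔP + %ΔQ = (+12.8%) + (-31.1040%) = -18.3040%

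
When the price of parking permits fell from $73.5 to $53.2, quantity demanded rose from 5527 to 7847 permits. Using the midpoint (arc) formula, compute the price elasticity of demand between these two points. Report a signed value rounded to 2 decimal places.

-1.08

%ΔQ = (7847 − 5527) / [(5527 + 7847)/2] = 2320/6687 = 0.346941…
%ΔP = (53.2 − 73.5) / [(73.5 + 53.2)/2] = -20.3/63.35 = -0.320441…
Arc Ed = %ΔQ / %ΔP = (2320/6687) / (-20.3/63.35) = -1.0826…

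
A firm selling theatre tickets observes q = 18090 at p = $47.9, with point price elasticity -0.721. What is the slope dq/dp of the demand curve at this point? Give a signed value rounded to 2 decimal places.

-272.29

Ed = (dq/dp)·(p/q) ⇒ dq/dp = Ed·q/p = (-0.721)·18090/47.9 = -272.2941…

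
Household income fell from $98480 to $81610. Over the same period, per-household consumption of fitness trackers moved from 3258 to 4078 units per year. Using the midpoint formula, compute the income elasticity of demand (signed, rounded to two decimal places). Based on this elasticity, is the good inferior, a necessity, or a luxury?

-1.19; inferior

%ΔQ = (4078 − 3258)/[( 3258 + 4078)/2] = 820/3668 = 0.223555…
%ΔIncome = (81610 − 98480)/[( 98480 + 81610)/2] = -16870/90045 = -0.187350…
E_income = (820/3668) / (-16870/90045) = -1.1932…
E_income < 0 ⇒ inferior good.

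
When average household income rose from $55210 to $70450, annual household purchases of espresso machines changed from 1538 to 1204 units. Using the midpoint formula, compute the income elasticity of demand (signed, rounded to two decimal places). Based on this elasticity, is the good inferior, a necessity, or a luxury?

%ΔQ = (1204 − 1538)/[( 1538 + 1204)/2] = -334/1371 = -0.243617…
%ΔIncome = (70450 − 55210)/[( 55210 + 70450)/2] = 15240/62830 = 0.242559…
E_income = (-334/1371) / (15240/62830) = -1.0043…
E_income < 0 ⇒ inferior good.

-1.00; inferior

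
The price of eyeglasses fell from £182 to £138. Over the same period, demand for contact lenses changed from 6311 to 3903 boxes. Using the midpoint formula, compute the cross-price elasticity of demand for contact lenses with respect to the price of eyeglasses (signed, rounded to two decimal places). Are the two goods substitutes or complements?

1.71; substitutes

%ΔQ_{contact lenses} = (3903 − 6311)/avg = -2408/5107 = -0.471509…
%ΔP_{eyeglasses} = (138 − 182)/avg = -44/160 = -0.275
E_cross = (-2408/5107) / (-44/160) = 1.7145…
E_cross > 0 ⇒ the goods are substitutes.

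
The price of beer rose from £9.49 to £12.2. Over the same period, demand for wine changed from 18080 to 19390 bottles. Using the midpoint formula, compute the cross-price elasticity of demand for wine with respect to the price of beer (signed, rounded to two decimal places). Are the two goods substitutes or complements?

0.28; substitutes

%ΔQ_{wine} = (19390 − 18080)/avg = 1310/18735 = 0.069922…
%ΔP_{beer} = (12.2 − 9.49)/avg = 2.71/10.845 = 0.249884…
E_cross = (1310/18735) / (2.71/10.845) = 0.2798…
E_cross > 0 ⇒ the goods are substitutes.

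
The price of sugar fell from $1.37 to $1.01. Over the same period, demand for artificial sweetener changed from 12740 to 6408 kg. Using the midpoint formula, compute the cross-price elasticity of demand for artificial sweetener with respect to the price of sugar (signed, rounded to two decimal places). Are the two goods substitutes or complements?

%ΔQ_{artificial sweetener} = (6408 − 12740)/avg = -6332/9574 = -0.661374…
%ΔP_{sugar} = (1.01 − 1.37)/avg = -0.36/1.19 = -0.302521…
E_cross = (-6332/9574) / (-0.36/1.19) = 2.1862…
E_cross > 0 ⇒ the goods are substitutes.

2.19; substitutes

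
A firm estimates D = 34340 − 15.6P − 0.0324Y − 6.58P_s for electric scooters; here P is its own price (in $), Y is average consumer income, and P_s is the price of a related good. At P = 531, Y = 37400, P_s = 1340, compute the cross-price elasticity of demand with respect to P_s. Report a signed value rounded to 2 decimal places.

At the given values, D = 34340 − 15.6(531) − 0.0324(37400) − 6.58(1340) = 16027.44.
∂D/∂P_s = -6.58.
E = (-6.58) × (1340/16027.44) = -0.5501…

-0.55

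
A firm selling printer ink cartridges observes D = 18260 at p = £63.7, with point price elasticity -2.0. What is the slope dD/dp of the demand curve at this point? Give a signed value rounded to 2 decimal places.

-573.31

Ed = (dD/dp)·(p/D) ⇒ dD/dp = Ed·D/p = (-2.0)·18260/63.7 = -573.3124…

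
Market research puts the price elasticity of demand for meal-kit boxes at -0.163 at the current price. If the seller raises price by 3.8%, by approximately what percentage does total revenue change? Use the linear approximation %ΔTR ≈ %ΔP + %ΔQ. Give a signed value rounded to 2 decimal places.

%ΔQ ≈ Ed × %ΔP = (-0.163) × (+3.8%) = -0.6194%
%ΔTR ≈ %ΔP + %ΔQ = (+3.8%) + (-0.6194%) = +3.1806%

+3.18%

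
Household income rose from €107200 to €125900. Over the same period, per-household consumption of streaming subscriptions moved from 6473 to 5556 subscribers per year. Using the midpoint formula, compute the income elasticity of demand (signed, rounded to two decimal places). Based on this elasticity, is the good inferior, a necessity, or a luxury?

%ΔQ = (5556 − 6473)/[( 6473 + 5556)/2] = -917/6014.5 = -0.152464…
%ΔIncome = (125900 − 107200)/[( 107200 + 125900)/2] = 18700/116550 = 0.160446…
E_income = (-917/6014.5) / (18700/116550) = -0.9502…
E_income < 0 ⇒ inferior good.

-0.95; inferior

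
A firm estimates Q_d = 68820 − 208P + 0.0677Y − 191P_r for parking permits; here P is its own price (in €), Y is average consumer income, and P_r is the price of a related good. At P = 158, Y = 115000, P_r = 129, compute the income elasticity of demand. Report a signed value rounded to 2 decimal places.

0.41

At the given values, Q_d = 68820 − 208(158) + 0.0677(115000) − 191(129) = 19102.5.
∂Q_d/∂Y = 0.0677.
E = (0.0677) × (115000/19102.5) = 0.4075…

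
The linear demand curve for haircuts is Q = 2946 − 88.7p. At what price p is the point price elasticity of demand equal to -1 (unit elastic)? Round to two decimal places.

16.61

Ed = −88.7p/(2946 − 88.7p). Set this equal to -1:
88.7p = 1·(2946 − 88.7p) ⇒ 88.7p(1 + 1) = 1·2946
p = 1·2946 / (88.7·2) = 16.6065…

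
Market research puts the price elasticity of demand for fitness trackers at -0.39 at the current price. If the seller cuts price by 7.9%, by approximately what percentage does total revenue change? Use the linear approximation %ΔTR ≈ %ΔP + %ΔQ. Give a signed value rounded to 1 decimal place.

%ΔQ ≈ Ed × %ΔP = (-0.39) × (-7.9%) = +3.0810%
%ΔTR ≈ %ΔP + %ΔQ = (-7.9%) + (+3.0810%) = -4.8190%

-4.8%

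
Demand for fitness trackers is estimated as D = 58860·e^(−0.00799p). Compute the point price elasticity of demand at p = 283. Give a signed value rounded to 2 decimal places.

-2.26

dD/dp = −0.00799·D = -49.0178. At p = 283, D = 6134.89.
Ed = (dD/dp)·(p/D) = (-49.0178) × (283/6134.89) = -2.2611…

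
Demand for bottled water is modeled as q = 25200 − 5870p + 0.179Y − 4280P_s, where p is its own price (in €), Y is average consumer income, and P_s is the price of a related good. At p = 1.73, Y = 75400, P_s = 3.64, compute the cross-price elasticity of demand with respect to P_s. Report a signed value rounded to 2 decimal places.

-1.20

At the given values, q = 25200 − 5870(1.73) + 0.179(75400) − 4280(3.64) = 12962.3.
∂q/∂P_s = -4280.
E = (-4280) × (3.64/12962.3) = -1.2018…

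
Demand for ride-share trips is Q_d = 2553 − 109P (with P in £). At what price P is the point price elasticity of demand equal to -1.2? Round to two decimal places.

Ed = −109P/(2553 − 109P). Set this equal to -1.2:
109P = 1.2·(2553 − 109P) ⇒ 109P(1 + 1.2) = 1.2·2553
P = 1.2·2553 / (109·2.2) = 12.7756…

12.78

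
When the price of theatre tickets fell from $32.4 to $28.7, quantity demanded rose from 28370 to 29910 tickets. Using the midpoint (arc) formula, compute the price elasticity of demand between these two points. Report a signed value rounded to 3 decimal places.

%ΔQ = (29910 − 28370) / [(28370 + 29910)/2] = 1540/29140 = 0.052848…
%ΔP = (28.7 − 32.4) / [(32.4 + 28.7)/2] = -3.7/30.55 = -0.121112…
Arc Ed = %ΔQ / %ΔP = (1540/29140) / (-3.7/30.55) = -0.43635…

-0.436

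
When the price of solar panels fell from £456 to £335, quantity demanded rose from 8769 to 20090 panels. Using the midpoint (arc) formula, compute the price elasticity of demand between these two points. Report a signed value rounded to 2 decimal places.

%ΔQ = (20090 − 8769) / [(8769 + 20090)/2] = 11321/14429.5 = 0.784573…
%ΔP = (335 − 456) / [(456 + 335)/2] = -121/395.5 = -0.305941…
Arc Ed = %ΔQ / %ΔP = (11321/14429.5) / (-121/395.5) = -2.5644…

-2.56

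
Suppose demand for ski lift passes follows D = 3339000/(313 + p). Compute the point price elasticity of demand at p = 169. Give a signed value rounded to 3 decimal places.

-0.351

dD/dp = −3339000/(313 + p)² = -14.3722. At p = 169, D = 6927.39.
Ed = (dD/dp)·(p/D) = (-14.3722) × (169/6927.39) = -0.35062…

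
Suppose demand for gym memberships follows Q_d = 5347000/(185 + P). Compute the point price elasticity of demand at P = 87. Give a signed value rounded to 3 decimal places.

dQ_d/dP = −5347000/(185 + P)² = -72.2724. At P = 87, Q_d = 19658.1.
Ed = (dQ_d/dP)·(P/Q_d) = (-72.2724) × (87/19658.1) = -0.31985…

-0.320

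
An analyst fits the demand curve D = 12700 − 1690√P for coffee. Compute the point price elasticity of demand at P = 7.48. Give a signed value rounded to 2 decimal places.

-0.29

dD/dP = −1690/(2√P) = -308.963. At P = 7.48, D = 8077.92.
Ed = (dD/dP)·(P/D) = (-308.963) × (7.48/8077.92) = -0.2860…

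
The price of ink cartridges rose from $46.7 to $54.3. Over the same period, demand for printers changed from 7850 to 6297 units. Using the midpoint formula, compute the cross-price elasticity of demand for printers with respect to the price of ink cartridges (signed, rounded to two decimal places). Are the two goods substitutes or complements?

-1.46; complements

%ΔQ_{printers} = (6297 − 7850)/avg = -1553/7073.5 = -0.219551…
%ΔP_{ink cartridges} = (54.3 − 46.7)/avg = 7.6/50.5 = 0.150495…
E_cross = (-1553/7073.5) / (7.6/50.5) = -1.4588…
E_cross < 0 ⇒ the goods are complements.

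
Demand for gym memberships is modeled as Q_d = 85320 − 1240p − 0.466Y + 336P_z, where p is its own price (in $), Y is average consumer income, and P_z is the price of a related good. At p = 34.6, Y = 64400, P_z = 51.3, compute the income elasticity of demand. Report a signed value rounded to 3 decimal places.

At the given values, Q_d = 85320 − 1240(34.6) − 0.466(64400) + 336(51.3) = 29642.4.
∂Q_d/∂Y = -0.466.
E = (-0.466) × (64400/29642.4) = -1.01241…

-1.012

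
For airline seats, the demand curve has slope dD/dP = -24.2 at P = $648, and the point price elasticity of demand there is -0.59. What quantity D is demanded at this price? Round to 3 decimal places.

Ed = (dD/dP)·(P/D) ⇒ D = (dD/dP)·P/Ed = (-24.2)·648/(-0.59) = 26578.98305…

26578.983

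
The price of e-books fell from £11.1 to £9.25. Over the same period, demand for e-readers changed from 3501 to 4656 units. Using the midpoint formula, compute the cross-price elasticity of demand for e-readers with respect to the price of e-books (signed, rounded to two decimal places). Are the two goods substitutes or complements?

-1.56; complements

%ΔQ_{e-readers} = (4656 − 3501)/avg = 1155/4078.5 = 0.283192…
%ΔP_{e-books} = (9.25 − 11.1)/avg = -1.85/10.175 = -0.181818…
E_cross = (1155/4078.5) / (-1.85/10.175) = -1.5575…
E_cross < 0 ⇒ the goods are complements.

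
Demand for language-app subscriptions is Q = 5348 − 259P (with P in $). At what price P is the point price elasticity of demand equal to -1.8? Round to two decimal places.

Ed = −259P/(5348 − 259P). Set this equal to -1.8:
259P = 1.8·(5348 − 259P) ⇒ 259P(1 + 1.8) = 1.8·5348
P = 1.8·5348 / (259·2.8) = 13.2741…

13.27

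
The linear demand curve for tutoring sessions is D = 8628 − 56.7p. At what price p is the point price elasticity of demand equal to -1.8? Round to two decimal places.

97.82

Ed = −56.7p/(8628 − 56.7p). Set this equal to -1.8:
56.7p = 1.8·(8628 − 56.7p) ⇒ 56.7p(1 + 1.8) = 1.8·8628
p = 1.8·8628 / (56.7·2.8) = 97.8231…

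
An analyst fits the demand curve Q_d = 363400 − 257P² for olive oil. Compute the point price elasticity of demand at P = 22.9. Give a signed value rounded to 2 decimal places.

-1.18

dQ_d/dP = −2·257·P = -11770.6. At P = 22.9, Q_d = 228626.63.
Ed = (dQ_d/dP)·(P/Q_d) = (-11770.6) × (22.9/228626.63) = -1.1789…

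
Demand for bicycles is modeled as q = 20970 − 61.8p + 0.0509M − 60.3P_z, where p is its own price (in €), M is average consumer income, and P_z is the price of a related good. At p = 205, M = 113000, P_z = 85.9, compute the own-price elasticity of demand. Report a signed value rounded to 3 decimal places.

-1.428

At the given values, q = 20970 − 61.8(205) + 0.0509(113000) − 60.3(85.9) = 8872.93.
∂q/∂p = −61.8.
E = (-61.8) × (205/8872.93) = -1.42782…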